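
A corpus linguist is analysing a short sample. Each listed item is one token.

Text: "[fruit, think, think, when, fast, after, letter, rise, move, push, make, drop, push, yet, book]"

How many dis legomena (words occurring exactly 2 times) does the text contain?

Frequencies: think:2, push:2, fruit:1, when:1, fast:1, after:1, letter:1, rise:1, move:1, make:1, drop:1, yet:1, book:1
Words with frequency 2: push, think

2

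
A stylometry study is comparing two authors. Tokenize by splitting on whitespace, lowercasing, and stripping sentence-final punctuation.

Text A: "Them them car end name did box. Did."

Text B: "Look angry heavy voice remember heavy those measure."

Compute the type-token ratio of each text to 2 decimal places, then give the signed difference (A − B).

TTR(A) = 6/8 = 0.75
TTR(B) = 7/8 = 0.88
Difference = 0.75 − 0.88 = -0.13

-0.13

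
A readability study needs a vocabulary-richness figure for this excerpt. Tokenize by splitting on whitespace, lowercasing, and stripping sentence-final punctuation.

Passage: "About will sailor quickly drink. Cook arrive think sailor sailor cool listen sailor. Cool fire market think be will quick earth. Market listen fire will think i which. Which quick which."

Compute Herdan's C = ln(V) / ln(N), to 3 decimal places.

0.825

N = 31, V = 17.
ln(V) = 2.833213, ln(N) = 3.433987
C = 2.833213 / 3.433987 = 0.825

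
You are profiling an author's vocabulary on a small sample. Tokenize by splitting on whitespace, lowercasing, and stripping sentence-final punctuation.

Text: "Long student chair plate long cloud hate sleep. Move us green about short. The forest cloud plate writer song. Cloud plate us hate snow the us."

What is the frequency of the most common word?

Frequencies: plate:3, cloud:3, us:3, long:2, hate:2, the:2, student:1, chair:1, sleep:1, move:1, green:1, about:1, short:1, forest:1, writer:1, song:1, snow:1
Most common: 'plate' with frequency 3.

3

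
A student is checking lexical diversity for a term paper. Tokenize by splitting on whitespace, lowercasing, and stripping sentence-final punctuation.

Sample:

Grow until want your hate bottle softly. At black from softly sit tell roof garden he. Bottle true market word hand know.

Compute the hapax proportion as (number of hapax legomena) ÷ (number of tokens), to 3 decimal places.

Frequencies: bottle:2, softly:2, grow:1, until:1, want:1, your:1, hate:1, at:1, black:1, from:1, sit:1, tell:1, roof:1, garden:1, he:1, true:1, market:1, word:1, hand:1, know:1
Hapax count = 18; token count = 22.
Ratio = 18 / 22 = 0.818

0.818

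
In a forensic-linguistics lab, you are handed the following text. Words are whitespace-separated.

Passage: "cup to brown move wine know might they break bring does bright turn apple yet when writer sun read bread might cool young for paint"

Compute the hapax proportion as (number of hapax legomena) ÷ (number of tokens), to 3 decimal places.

0.920

Frequencies: might:2, cup:1, to:1, brown:1, move:1, wine:1, know:1, they:1, break:1, bring:1, does:1, bright:1, turn:1, apple:1, yet:1, when:1, writer:1, sun:1, read:1, bread:1, … (4 more, each freq 1)
Hapax count = 23; token count = 25.
Ratio = 23 / 25 = 0.920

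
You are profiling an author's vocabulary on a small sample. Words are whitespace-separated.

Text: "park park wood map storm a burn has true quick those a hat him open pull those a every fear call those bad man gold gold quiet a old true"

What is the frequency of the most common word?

Frequencies: a:4, those:3, park:2, true:2, gold:2, wood:1, map:1, storm:1, burn:1, has:1, quick:1, hat:1, him:1, open:1, pull:1, every:1, fear:1, call:1, bad:1, man:1, … (2 more, each freq 1)
Most common: 'a' with frequency 4.

4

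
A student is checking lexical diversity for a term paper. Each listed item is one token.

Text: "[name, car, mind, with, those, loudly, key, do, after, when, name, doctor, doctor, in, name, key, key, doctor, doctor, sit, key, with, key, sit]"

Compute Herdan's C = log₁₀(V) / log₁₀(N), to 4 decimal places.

0.8071

N = 24, V = 13.
log₁₀(V) = 1.113943, log₁₀(N) = 1.380211
C = 1.113943 / 1.380211 = 0.8071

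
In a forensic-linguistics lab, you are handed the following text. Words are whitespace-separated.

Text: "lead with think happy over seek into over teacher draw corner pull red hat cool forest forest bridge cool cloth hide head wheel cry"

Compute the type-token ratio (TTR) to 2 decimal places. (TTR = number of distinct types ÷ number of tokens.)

N = 24 tokens, V = 21 types.
TTR = V / N = 21 / 24 = 0.88

0.88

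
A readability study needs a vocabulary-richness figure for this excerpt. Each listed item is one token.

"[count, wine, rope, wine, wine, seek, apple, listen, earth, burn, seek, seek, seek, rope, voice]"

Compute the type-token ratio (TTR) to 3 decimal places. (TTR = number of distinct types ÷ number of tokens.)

0.600

N = 15 tokens, V = 9 types.
TTR = V / N = 9 / 15 = 0.600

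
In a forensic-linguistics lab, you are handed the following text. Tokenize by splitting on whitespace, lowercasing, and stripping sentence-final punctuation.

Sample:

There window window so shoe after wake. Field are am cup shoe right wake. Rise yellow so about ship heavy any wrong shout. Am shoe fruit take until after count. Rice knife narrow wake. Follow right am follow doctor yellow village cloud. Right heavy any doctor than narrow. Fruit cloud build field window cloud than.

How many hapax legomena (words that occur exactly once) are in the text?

15

Frequencies: window:3, shoe:3, wake:3, am:3, right:3, cloud:3, so:2, after:2, field:2, yellow:2, heavy:2, any:2, fruit:2, narrow:2, follow:2, doctor:2, than:2, there:1, are:1, cup:1, … (12 more, each freq 1)
Hapax (freq=1): about, are, build, count, cup, knife, rice, rise, ship, shout, take, there, until, village, wrong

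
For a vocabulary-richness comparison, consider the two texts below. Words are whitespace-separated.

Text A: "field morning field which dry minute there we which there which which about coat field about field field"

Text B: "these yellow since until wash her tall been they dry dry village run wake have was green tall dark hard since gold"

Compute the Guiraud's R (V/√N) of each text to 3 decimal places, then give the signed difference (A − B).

-1.930

A: V=9, N=18, R=2.121
B: V=19, N=22, R=4.051
Difference = 2.121 − 4.051 = -1.930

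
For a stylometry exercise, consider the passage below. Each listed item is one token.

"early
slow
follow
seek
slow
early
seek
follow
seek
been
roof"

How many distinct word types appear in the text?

Distinct types: {been, early, follow, roof, seek, slow}
V = 6

6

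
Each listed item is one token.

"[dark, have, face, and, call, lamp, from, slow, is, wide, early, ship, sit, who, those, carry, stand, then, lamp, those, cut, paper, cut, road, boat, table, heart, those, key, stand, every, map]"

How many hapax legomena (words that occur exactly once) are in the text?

Frequencies: those:3, lamp:2, stand:2, cut:2, dark:1, have:1, face:1, and:1, call:1, from:1, slow:1, is:1, wide:1, early:1, ship:1, sit:1, who:1, carry:1, then:1, paper:1, … (7 more, each freq 1)
Hapax (freq=1): and, boat, call, carry, dark, early, every, face, from, have, heart, is, key, map, paper, road, ship, sit, slow, table, then, who, wide

23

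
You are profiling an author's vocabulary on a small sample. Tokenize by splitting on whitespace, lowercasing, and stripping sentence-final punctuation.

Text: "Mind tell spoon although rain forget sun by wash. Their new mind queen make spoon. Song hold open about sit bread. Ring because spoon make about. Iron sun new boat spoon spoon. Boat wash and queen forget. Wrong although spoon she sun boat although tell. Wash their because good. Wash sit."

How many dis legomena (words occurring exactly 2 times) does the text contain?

Frequencies: spoon:6, wash:4, although:3, sun:3, boat:3, mind:2, tell:2, forget:2, their:2, new:2, queen:2, make:2, about:2, sit:2, because:2, rain:1, by:1, song:1, hold:1, open:1, … (7 more, each freq 1)
Words with frequency 2: about, because, forget, make, mind, new, queen, sit, tell, their

10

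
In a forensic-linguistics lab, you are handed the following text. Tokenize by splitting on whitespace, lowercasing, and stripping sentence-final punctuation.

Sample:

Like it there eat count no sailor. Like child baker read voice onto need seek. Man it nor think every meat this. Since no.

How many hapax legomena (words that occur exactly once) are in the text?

18

Frequencies: like:2, it:2, no:2, there:1, eat:1, count:1, sailor:1, child:1, baker:1, read:1, voice:1, onto:1, need:1, seek:1, man:1, nor:1, think:1, every:1, meat:1, this:1, … (1 more, each freq 1)
Hapax (freq=1): baker, child, count, eat, every, man, meat, need, nor, onto, read, sailor, seek, since, there, think, this, voice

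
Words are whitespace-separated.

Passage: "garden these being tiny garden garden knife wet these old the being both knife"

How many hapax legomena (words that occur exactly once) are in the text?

Frequencies: garden:3, these:2, being:2, knife:2, tiny:1, wet:1, old:1, the:1, both:1
Hapax (freq=1): both, old, the, tiny, wet

5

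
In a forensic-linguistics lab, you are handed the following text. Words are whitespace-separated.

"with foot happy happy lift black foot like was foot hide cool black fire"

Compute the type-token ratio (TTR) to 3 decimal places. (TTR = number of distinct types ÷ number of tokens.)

0.714

N = 14 tokens, V = 10 types.
TTR = V / N = 10 / 14 = 0.714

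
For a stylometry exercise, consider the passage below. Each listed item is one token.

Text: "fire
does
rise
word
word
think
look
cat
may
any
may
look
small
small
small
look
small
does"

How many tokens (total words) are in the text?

18

Tokens: fire, does, rise, word, word, think, look, cat, may, any, may, look, small, small, small, look, small, does
N = 18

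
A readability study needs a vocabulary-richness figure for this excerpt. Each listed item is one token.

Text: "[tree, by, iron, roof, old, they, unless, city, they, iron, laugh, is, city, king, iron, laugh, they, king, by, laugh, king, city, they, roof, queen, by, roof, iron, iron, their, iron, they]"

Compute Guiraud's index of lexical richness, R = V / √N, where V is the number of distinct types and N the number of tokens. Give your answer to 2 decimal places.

N = 32, V = 13.
√N = 5.656854
R = 13 / 5.656854 = 2.30

2.30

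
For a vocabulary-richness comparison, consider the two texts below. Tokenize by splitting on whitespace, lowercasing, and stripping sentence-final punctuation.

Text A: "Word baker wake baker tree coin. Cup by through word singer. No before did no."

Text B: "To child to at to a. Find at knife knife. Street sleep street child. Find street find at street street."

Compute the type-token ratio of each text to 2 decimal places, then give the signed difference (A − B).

TTR(A) = 12/15 = 0.80
TTR(B) = 8/20 = 0.40
Difference = 0.80 − 0.40 = 0.40

0.40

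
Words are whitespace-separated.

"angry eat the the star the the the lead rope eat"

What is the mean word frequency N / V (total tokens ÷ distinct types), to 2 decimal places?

1.83

N = 11 tokens, V = 6 types.
Mean frequency = N / V = 11 / 6 = 1.83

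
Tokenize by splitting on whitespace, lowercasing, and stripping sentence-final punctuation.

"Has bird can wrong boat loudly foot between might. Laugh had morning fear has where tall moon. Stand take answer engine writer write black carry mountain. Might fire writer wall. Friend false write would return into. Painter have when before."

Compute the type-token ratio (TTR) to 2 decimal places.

N = 40 tokens, V = 36 types.
TTR = V / N = 36 / 40 = 0.90

0.90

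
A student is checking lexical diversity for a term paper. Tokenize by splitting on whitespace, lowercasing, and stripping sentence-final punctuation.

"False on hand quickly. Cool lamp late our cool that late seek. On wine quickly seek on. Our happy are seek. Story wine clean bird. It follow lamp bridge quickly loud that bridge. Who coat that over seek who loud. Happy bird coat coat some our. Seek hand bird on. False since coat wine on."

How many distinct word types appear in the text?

25

Distinct types: {are, bird, bridge, clean, coat, cool, false, follow, hand, happy, it, lamp, late, loud, on, our, over, quickly, seek, since, some, story, that, who, wine}
V = 25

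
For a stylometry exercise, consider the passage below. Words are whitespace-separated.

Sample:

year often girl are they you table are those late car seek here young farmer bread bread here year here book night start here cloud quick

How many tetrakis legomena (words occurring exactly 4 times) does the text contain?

Frequencies: here:4, year:2, are:2, bread:2, often:1, girl:1, they:1, you:1, table:1, those:1, late:1, car:1, seek:1, young:1, farmer:1, book:1, night:1, start:1, cloud:1, quick:1
Words with frequency 4: here

1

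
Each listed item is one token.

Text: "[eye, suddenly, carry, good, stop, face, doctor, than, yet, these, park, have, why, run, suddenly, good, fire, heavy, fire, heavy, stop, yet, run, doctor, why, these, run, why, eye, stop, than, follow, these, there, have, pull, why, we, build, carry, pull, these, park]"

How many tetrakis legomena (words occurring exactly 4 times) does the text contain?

Frequencies: these:4, why:4, stop:3, run:3, eye:2, suddenly:2, carry:2, good:2, doctor:2, than:2, yet:2, park:2, have:2, fire:2, heavy:2, pull:2, face:1, follow:1, there:1, we:1, … (1 more, each freq 1)
Words with frequency 4: these, why

2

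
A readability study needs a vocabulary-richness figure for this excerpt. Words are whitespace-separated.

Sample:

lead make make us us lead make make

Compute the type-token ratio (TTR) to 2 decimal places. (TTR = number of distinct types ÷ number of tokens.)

N = 8 tokens, V = 3 types.
TTR = V / N = 3 / 8 = 0.38

0.38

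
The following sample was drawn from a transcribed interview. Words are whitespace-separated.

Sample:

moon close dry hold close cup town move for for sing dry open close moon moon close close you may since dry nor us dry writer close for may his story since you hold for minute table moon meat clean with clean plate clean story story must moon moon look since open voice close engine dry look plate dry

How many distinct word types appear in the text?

28

Distinct types: {clean, close, cup, dry, engine, for, his, hold, look, may, meat, minute, moon, move, must, nor, open, plate, since, sing, story, table, town, us, voice, with, writer, you}
V = 28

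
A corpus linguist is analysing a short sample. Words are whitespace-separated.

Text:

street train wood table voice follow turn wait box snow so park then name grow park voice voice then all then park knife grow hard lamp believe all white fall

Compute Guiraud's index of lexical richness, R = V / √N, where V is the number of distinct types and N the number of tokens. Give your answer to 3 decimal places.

4.017

N = 30, V = 22.
√N = 5.477226
R = 22 / 5.477226 = 4.017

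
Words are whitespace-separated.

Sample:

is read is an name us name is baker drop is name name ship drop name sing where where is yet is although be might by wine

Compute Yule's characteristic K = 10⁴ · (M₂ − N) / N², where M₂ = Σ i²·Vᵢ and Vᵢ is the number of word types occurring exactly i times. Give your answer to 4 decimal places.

Frequencies: is:6, name:5, drop:2, where:2, read:1, an:1, us:1, baker:1, ship:1, sing:1, yet:1, although:1, be:1, might:1, by:1, wine:1
N = 27. Frequency spectrum: V_1=12, V_2=2, V_5=1, V_6=1
M₂ = 1²·12 + 2²·2 + 5²·1 + 6²·1 = 81
K = 10000 × (81 − 27) / 27² = 740.7407

740.7407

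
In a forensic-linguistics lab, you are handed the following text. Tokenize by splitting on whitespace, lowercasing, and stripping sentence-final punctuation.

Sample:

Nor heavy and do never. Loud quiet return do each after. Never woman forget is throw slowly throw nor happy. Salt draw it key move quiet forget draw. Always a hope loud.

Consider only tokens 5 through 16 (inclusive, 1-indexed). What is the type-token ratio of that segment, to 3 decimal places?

0.917

Segment tokens 5–16: never, loud, quiet, return, do, each, after, never, woman, forget, is, throw
Segment N = 12, segment V = 11.
TTR = 11 / 12 = 0.917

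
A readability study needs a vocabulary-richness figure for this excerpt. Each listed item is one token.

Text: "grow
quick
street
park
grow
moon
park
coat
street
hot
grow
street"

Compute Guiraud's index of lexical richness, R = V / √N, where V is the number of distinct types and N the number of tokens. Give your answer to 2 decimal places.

2.02

N = 12, V = 7.
√N = 3.464102
R = 7 / 3.464102 = 2.02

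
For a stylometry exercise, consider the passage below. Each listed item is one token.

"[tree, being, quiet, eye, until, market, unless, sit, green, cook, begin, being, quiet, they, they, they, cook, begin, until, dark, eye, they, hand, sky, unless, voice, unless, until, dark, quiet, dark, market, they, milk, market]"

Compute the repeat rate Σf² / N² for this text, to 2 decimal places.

Frequencies: they:5, quiet:3, until:3, market:3, unless:3, dark:3, being:2, eye:2, cook:2, begin:2, tree:1, sit:1, green:1, hand:1, sky:1, voice:1, milk:1
Σf² = 93; N² = 1225
Repeat rate = 93 / 1225 = 0.08

0.08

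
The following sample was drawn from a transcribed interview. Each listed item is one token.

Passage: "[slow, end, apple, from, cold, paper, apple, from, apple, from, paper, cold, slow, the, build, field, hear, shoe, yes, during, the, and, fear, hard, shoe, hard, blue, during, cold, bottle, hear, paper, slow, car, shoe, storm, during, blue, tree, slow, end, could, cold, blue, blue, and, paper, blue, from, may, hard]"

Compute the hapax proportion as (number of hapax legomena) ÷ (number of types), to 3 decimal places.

0.435

Frequencies: blue:5, slow:4, from:4, cold:4, paper:4, apple:3, shoe:3, during:3, hard:3, end:2, the:2, hear:2, and:2, build:1, field:1, yes:1, fear:1, bottle:1, car:1, storm:1, … (3 more, each freq 1)
Hapax count = 10; type count = 23.
Ratio = 10 / 23 = 0.435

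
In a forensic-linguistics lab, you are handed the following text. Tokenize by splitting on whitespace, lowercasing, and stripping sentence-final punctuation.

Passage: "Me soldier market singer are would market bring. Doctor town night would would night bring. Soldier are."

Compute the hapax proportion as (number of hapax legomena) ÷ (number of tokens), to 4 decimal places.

Frequencies: would:3, soldier:2, market:2, are:2, bring:2, night:2, me:1, singer:1, doctor:1, town:1
Hapax count = 4; token count = 17.
Ratio = 4 / 17 = 0.2353

0.2353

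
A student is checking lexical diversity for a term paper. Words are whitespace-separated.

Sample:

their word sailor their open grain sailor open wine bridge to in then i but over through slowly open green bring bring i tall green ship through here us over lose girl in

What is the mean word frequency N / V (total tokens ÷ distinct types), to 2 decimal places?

1.43

N = 33 tokens, V = 23 types.
Mean frequency = N / V = 33 / 23 = 1.43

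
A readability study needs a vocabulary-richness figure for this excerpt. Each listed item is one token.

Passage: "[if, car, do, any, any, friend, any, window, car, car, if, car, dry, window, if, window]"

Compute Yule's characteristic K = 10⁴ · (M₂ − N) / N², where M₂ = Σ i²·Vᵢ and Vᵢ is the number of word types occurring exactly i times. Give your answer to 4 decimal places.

Frequencies: car:4, if:3, any:3, window:3, do:1, friend:1, dry:1
N = 16. Frequency spectrum: V_1=3, V_3=3, V_4=1
M₂ = 1²·3 + 3²·3 + 4²·1 = 46
K = 10000 × (46 − 16) / 16² = 1171.8750

1171.8750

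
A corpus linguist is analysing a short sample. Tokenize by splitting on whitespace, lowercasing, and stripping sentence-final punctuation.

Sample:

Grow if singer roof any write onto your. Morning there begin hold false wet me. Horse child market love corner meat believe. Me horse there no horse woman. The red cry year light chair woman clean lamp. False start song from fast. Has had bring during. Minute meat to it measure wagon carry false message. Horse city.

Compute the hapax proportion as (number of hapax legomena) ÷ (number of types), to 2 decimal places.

Frequencies: horse:4, false:3, there:2, me:2, meat:2, woman:2, grow:1, if:1, singer:1, roof:1, any:1, write:1, onto:1, your:1, morning:1, begin:1, hold:1, wet:1, child:1, market:1, … (28 more, each freq 1)
Hapax count = 42; type count = 48.
Ratio = 42 / 48 = 0.88

0.88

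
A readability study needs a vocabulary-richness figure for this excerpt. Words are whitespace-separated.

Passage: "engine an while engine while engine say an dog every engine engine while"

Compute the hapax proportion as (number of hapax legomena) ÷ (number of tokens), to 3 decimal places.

0.231

Frequencies: engine:5, while:3, an:2, say:1, dog:1, every:1
Hapax count = 3; token count = 13.
Ratio = 3 / 13 = 0.231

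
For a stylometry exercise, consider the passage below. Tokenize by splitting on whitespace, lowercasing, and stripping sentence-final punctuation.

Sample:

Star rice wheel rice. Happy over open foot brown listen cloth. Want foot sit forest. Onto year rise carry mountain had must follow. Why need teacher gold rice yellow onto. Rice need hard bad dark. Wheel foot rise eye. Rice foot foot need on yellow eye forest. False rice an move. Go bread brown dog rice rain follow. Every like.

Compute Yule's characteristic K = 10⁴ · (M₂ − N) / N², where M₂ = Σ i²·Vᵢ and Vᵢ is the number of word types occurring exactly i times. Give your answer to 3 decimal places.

Frequencies: rice:7, foot:5, need:3, wheel:2, brown:2, forest:2, onto:2, rise:2, follow:2, yellow:2, eye:2, star:1, happy:1, over:1, open:1, listen:1, cloth:1, want:1, sit:1, year:1, … (20 more, each freq 1)
N = 60. Frequency spectrum: V_1=29, V_2=8, V_3=1, V_5=1, V_7=1
M₂ = 1²·29 + 2²·8 + 3²·1 + 5²·1 + 7²·1 = 144
K = 10000 × (144 − 60) / 60² = 233.333

233.333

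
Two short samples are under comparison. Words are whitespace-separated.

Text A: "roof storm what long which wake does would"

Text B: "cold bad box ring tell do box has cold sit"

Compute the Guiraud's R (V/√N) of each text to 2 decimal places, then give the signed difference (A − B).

A: V=8, N=8, R=2.83
B: V=8, N=10, R=2.53
Difference = 2.83 − 2.53 = 0.30

0.30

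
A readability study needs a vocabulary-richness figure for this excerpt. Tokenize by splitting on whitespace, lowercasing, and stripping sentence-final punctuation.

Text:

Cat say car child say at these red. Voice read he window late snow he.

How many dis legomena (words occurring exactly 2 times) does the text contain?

2

Frequencies: say:2, he:2, cat:1, car:1, child:1, at:1, these:1, red:1, voice:1, read:1, window:1, late:1, snow:1
Words with frequency 2: he, say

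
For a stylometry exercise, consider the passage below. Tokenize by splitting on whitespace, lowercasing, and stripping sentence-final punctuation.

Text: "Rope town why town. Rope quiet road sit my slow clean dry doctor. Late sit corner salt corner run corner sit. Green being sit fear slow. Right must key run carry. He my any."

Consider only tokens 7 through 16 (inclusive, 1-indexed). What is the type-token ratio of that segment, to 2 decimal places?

Segment tokens 7–16: road, sit, my, slow, clean, dry, doctor, late, sit, corner
Segment N = 10, segment V = 9.
TTR = 9 / 10 = 0.90

0.90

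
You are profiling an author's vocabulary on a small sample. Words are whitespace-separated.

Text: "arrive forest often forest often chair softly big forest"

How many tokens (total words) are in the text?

9

Tokens: arrive, forest, often, forest, often, chair, softly, big, forest
N = 9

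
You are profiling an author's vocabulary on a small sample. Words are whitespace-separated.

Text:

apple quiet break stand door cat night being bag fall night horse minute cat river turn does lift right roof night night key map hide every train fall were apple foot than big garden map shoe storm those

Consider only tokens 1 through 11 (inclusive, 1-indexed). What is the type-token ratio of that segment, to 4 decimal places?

Segment tokens 1–11: apple, quiet, break, stand, door, cat, night, being, bag, fall, night
Segment N = 11, segment V = 10.
TTR = 10 / 11 = 0.9091

0.9091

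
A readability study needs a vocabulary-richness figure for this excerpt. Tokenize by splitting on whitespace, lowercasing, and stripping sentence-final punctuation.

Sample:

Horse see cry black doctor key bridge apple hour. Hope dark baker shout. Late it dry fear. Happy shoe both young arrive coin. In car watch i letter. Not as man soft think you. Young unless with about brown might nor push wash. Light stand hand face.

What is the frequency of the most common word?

2

Frequencies: young:2, horse:1, see:1, cry:1, black:1, doctor:1, key:1, bridge:1, apple:1, hour:1, hope:1, dark:1, baker:1, shout:1, late:1, it:1, dry:1, fear:1, happy:1, shoe:1, … (26 more, each freq 1)
Most common: 'young' with frequency 2.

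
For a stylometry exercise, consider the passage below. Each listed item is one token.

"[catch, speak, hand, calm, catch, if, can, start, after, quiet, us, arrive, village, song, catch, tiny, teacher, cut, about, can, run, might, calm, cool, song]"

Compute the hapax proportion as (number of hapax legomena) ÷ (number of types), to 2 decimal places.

0.80

Frequencies: catch:3, calm:2, can:2, song:2, speak:1, hand:1, if:1, start:1, after:1, quiet:1, us:1, arrive:1, village:1, tiny:1, teacher:1, cut:1, about:1, run:1, might:1, cool:1
Hapax count = 16; type count = 20.
Ratio = 16 / 20 = 0.80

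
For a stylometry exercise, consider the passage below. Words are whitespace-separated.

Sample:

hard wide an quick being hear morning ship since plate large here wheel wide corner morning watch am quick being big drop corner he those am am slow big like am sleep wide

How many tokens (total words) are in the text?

33

Tokens: hard, wide, an, quick, being, hear, morning, ship, since, plate, large, here, wheel, wide, corner, morning, watch, am, quick, being, big, drop, corner, he, those, am, am, slow, big, like, am, sleep, wide
N = 33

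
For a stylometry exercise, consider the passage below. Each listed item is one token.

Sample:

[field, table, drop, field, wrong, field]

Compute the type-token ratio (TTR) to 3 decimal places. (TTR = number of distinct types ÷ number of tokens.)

N = 6 tokens, V = 4 types.
TTR = V / N = 4 / 6 = 0.667

0.667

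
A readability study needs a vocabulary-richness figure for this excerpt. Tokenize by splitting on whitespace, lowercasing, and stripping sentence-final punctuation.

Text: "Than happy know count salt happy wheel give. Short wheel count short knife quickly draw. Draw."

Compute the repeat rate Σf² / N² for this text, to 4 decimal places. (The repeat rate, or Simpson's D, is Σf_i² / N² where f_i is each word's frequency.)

Frequencies: happy:2, count:2, wheel:2, short:2, draw:2, than:1, know:1, salt:1, give:1, knife:1, quickly:1
Σf² = 26; N² = 256
Repeat rate = 26 / 256 = 0.1016

0.1016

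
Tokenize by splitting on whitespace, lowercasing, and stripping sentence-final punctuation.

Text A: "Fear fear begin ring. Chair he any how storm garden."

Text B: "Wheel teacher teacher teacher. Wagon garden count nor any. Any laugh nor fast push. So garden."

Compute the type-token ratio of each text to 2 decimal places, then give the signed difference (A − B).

TTR(A) = 9/10 = 0.90
TTR(B) = 11/16 = 0.69
Difference = 0.90 − 0.69 = 0.21

0.21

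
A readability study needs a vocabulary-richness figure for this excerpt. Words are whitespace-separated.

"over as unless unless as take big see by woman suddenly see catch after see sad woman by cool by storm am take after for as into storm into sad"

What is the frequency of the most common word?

3

Frequencies: as:3, see:3, by:3, unless:2, take:2, woman:2, after:2, sad:2, storm:2, into:2, over:1, big:1, suddenly:1, catch:1, cool:1, am:1, for:1
Most common: 'as' with frequency 3.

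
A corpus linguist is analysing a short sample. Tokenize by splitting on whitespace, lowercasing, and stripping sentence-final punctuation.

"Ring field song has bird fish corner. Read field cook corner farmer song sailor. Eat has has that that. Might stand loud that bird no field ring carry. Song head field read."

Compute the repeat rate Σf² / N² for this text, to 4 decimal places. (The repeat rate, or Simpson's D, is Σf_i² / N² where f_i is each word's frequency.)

Frequencies: field:4, song:3, has:3, that:3, ring:2, bird:2, corner:2, read:2, fish:1, cook:1, farmer:1, sailor:1, eat:1, might:1, stand:1, loud:1, no:1, carry:1, head:1
Σf² = 70; N² = 1024
Repeat rate = 70 / 1024 = 0.0684

0.0684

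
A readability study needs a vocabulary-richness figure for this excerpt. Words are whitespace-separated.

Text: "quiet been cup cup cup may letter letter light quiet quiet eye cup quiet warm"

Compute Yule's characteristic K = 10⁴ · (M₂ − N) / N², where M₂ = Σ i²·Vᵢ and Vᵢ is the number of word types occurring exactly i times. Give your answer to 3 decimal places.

Frequencies: quiet:4, cup:4, letter:2, been:1, may:1, light:1, eye:1, warm:1
N = 15. Frequency spectrum: V_1=5, V_2=1, V_4=2
M₂ = 1²·5 + 2²·1 + 4²·2 = 41
K = 10000 × (41 − 15) / 15² = 1155.556

1155.556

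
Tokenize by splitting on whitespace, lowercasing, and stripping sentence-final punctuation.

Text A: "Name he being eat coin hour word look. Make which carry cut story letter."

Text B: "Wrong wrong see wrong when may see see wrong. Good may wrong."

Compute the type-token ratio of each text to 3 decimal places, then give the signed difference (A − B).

TTR(A) = 14/14 = 1.000
TTR(B) = 5/12 = 0.417
Difference = 1.000 − 0.417 = 0.583

0.583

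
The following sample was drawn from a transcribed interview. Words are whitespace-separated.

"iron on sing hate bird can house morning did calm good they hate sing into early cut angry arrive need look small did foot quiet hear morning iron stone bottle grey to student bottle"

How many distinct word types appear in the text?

Distinct types: {angry, arrive, bird, bottle, calm, can, cut, did, early, foot, good, grey, hate, hear, house, into, iron, look, morning, need, on, quiet, sing, small, stone, student, they, to}
V = 28

28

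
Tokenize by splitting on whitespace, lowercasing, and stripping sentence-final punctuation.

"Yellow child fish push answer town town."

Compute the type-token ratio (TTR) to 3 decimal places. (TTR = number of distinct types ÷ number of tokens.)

N = 7 tokens, V = 6 types.
TTR = V / N = 6 / 7 = 0.857

0.857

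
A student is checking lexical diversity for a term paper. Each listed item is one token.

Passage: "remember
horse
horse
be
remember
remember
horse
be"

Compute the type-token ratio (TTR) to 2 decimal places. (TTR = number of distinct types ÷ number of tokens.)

N = 8 tokens, V = 3 types.
TTR = V / N = 3 / 8 = 0.38

0.38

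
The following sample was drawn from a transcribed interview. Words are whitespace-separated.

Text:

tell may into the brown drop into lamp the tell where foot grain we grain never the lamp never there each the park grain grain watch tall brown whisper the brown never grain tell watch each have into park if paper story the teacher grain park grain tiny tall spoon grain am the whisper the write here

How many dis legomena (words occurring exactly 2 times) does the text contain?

Frequencies: the:8, grain:8, tell:3, into:3, brown:3, never:3, park:3, lamp:2, each:2, watch:2, tall:2, whisper:2, may:1, drop:1, where:1, foot:1, we:1, there:1, have:1, if:1, … (8 more, each freq 1)
Words with frequency 2: each, lamp, tall, watch, whisper

5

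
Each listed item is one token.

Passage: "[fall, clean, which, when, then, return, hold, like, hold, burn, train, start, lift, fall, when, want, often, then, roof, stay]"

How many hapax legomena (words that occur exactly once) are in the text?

12

Frequencies: fall:2, when:2, then:2, hold:2, clean:1, which:1, return:1, like:1, burn:1, train:1, start:1, lift:1, want:1, often:1, roof:1, stay:1
Hapax (freq=1): burn, clean, lift, like, often, return, roof, start, stay, train, want, which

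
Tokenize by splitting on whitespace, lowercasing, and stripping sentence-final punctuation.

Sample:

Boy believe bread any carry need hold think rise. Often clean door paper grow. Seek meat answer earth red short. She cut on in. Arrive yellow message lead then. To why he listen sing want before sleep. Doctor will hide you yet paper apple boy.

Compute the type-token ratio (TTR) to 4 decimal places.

0.9556

N = 45 tokens, V = 43 types.
TTR = V / N = 43 / 45 = 0.9556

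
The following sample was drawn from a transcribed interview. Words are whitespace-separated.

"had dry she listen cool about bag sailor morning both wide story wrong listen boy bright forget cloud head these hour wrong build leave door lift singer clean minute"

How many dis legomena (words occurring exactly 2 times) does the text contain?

Frequencies: listen:2, wrong:2, had:1, dry:1, she:1, cool:1, about:1, bag:1, sailor:1, morning:1, both:1, wide:1, story:1, boy:1, bright:1, forget:1, cloud:1, head:1, these:1, hour:1, … (7 more, each freq 1)
Words with frequency 2: listen, wrong

2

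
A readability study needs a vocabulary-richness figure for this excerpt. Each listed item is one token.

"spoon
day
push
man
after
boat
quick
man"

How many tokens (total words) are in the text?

Tokens: spoon, day, push, man, after, boat, quick, man
N = 8

8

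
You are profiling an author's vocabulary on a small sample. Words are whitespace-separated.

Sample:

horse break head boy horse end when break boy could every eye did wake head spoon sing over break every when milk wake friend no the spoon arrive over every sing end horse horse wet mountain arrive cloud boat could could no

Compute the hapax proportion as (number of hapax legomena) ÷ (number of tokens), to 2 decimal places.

Frequencies: horse:4, break:3, could:3, every:3, head:2, boy:2, end:2, when:2, wake:2, spoon:2, sing:2, over:2, no:2, arrive:2, eye:1, did:1, milk:1, friend:1, the:1, wet:1, … (3 more, each freq 1)
Hapax count = 9; token count = 42.
Ratio = 9 / 42 = 0.21

0.21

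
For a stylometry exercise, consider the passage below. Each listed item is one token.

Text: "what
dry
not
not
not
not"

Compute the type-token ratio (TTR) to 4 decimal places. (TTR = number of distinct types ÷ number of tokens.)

N = 6 tokens, V = 3 types.
TTR = V / N = 3 / 6 = 0.5000

0.5000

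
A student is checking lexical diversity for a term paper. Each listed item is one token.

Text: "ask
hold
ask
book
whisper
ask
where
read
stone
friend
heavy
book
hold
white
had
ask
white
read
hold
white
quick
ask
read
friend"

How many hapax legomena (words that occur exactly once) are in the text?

6

Frequencies: ask:5, hold:3, read:3, white:3, book:2, friend:2, whisper:1, where:1, stone:1, heavy:1, had:1, quick:1
Hapax (freq=1): had, heavy, quick, stone, where, whisper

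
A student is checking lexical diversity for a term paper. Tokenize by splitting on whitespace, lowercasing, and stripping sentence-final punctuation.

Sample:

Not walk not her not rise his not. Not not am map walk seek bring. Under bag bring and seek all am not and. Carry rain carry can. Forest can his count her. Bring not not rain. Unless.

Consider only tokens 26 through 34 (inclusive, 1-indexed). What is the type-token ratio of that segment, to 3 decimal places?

Segment tokens 26–34: rain, carry, can, forest, can, his, count, her, bring
Segment N = 9, segment V = 8.
TTR = 8 / 9 = 0.889

0.889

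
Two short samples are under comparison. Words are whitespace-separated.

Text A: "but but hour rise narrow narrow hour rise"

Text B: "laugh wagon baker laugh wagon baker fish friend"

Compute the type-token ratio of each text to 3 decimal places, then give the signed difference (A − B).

TTR(A) = 4/8 = 0.500
TTR(B) = 5/8 = 0.625
Difference = 0.500 − 0.625 = -0.125

-0.125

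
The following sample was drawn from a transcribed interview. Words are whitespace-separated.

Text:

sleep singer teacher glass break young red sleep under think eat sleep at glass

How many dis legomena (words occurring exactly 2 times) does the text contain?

1

Frequencies: sleep:3, glass:2, singer:1, teacher:1, break:1, young:1, red:1, under:1, think:1, eat:1, at:1
Words with frequency 2: glass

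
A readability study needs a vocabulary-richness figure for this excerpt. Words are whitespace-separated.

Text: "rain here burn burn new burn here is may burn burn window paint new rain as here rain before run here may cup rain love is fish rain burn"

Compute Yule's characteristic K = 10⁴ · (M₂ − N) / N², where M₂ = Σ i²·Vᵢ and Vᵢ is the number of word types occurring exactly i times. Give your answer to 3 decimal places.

808.561

Frequencies: burn:6, rain:5, here:4, new:2, is:2, may:2, window:1, paint:1, as:1, before:1, run:1, cup:1, love:1, fish:1
N = 29. Frequency spectrum: V_1=8, V_2=3, V_4=1, V_5=1, V_6=1
M₂ = 1²·8 + 2²·3 + 4²·1 + 5²·1 + 6²·1 = 97
K = 10000 × (97 − 29) / 29² = 808.561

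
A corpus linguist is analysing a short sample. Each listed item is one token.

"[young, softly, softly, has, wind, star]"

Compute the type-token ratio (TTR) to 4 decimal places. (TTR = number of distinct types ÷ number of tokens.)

0.8333

N = 6 tokens, V = 5 types.
TTR = V / N = 5 / 6 = 0.8333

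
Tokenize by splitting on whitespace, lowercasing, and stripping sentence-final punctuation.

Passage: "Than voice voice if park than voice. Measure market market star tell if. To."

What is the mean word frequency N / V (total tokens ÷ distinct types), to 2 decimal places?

1.56

N = 14 tokens, V = 9 types.
Mean frequency = N / V = 14 / 9 = 1.56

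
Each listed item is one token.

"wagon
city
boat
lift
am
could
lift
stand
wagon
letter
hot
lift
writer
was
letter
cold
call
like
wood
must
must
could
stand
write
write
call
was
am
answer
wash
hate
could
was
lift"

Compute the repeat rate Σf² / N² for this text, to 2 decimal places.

0.06

Frequencies: lift:4, could:3, was:3, wagon:2, am:2, stand:2, letter:2, call:2, must:2, write:2, city:1, boat:1, hot:1, writer:1, cold:1, like:1, wood:1, answer:1, wash:1, hate:1
Σf² = 72; N² = 1156
Repeat rate = 72 / 1156 = 0.06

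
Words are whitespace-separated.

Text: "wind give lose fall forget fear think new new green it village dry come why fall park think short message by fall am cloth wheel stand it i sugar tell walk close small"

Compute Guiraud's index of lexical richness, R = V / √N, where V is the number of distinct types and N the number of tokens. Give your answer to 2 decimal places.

4.87

N = 33, V = 28.
√N = 5.744563
R = 28 / 5.744563 = 4.87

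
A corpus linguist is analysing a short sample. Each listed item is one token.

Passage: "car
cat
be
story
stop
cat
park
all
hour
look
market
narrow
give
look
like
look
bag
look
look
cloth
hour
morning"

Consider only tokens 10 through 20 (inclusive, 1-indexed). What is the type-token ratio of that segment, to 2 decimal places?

Segment tokens 10–20: look, market, narrow, give, look, like, look, bag, look, look, cloth
Segment N = 11, segment V = 7.
TTR = 7 / 11 = 0.64

0.64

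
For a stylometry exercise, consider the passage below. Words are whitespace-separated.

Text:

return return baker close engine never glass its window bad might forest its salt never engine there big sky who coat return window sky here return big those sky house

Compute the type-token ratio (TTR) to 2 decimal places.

N = 30 tokens, V = 20 types.
TTR = V / N = 20 / 30 = 0.67

0.67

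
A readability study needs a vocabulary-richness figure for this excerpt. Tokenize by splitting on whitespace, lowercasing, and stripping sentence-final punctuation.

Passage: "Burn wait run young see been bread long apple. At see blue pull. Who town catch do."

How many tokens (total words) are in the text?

17

Tokens: burn, wait, run, young, see, been, bread, long, apple, at, see, blue, pull, who, town, catch, do
N = 17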